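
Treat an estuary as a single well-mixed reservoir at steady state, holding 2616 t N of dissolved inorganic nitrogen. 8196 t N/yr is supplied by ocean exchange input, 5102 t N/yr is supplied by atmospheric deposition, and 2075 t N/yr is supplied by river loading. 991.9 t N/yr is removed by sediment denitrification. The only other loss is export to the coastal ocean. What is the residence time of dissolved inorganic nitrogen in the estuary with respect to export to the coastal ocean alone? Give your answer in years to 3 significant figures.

At steady state ΣF_in = ΣF_out.
ΣF_in = 8196 + 5102 + 2075 = 15373 t N/yr.
Export to the coastal ocean flux = ΣF_in − (991.9) = 15373 − 991.9 = 14380 t N/yr.
τ = M / F = 2616 / 14380 = 0.1819 yr.

0.182 yr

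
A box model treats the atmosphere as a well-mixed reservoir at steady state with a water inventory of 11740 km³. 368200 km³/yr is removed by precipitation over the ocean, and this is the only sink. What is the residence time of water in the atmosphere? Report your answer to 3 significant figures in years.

τ = M / F = 11740 / 368200 = 0.03188 yr.

0.0319 yr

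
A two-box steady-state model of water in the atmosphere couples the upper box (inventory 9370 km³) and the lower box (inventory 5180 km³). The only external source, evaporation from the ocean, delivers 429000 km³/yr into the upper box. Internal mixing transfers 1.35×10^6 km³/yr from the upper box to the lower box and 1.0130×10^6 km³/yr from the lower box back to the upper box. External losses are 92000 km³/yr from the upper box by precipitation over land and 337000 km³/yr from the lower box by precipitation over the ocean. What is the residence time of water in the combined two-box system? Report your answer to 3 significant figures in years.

0.0339 yr

Residence time in the combined system uses the total inventory and the total *external* removal — internal exchanges between the two boxes cancel.
M_total = 9370 + 5180 = 14550 km³.
ΣF_external_out = 92000 + 337000 = 429000 km³/yr.
τ = M_total / ΣF_ext = 14550 / 429000 = 0.03392 yr.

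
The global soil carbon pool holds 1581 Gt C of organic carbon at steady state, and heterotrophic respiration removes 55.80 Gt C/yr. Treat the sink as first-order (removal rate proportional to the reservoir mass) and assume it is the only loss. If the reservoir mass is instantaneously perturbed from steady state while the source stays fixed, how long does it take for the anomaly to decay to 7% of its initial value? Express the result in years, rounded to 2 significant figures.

75 yr

For a linear reservoir the anomaly decays as exp(−t/τ) with τ = M/F = 1581/55.80 = 28.33 yr.
exp(−t/τ) = 0.07 ⇒ t = −τ ln(0.07) = 28.33 × 2.659 = 75.35 yr.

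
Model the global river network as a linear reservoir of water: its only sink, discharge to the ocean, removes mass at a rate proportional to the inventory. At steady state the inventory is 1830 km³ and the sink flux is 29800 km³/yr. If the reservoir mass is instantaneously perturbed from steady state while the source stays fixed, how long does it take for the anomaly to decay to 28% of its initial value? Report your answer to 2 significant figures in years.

For a linear reservoir the anomaly decays as exp(−t/τ) with τ = M/F = 1830/29800 = 0.06141 yr.
exp(−t/τ) = 0.28 ⇒ t = −τ ln(0.28) = 0.06141 × 1.273 = 0.07817 yr.

0.078 yr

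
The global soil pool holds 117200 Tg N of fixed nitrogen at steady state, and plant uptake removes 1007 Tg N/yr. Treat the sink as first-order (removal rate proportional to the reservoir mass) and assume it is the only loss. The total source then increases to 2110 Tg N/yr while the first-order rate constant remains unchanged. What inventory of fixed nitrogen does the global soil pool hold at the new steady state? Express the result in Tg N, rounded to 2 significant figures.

Rate constant k = F/M = 1007 / 117200 = 0.008592 yr⁻¹.
At the new steady state, source = k·M_new ⇒ M_new = 2110 / 0.008592 = 245600 Tg N.
(Equivalently M_new = M × F_new/F_old = 117200 × 2110/1007.)

250000 Tg N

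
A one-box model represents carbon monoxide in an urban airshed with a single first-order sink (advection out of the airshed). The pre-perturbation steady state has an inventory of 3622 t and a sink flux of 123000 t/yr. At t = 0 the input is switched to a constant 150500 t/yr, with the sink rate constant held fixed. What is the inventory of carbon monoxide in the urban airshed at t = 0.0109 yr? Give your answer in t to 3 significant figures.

τ = M₀/F₀ = 3622/123000 = 0.02945 yr; rate constant k = 1/τ.
New steady state M_∞ = F₁/k = F₁·τ = 150500 × 0.02945 = 4431.8 t.
M(t) = M_∞ + (M₀ − M_∞)·e^(−t/τ); t/τ = 0.0109/0.02945 = 0.3702, so e^(−t/τ) = 0.6906.
M(t) = 4431.8 − 809.8 × 0.6906 = 3872.5 t.

3870 t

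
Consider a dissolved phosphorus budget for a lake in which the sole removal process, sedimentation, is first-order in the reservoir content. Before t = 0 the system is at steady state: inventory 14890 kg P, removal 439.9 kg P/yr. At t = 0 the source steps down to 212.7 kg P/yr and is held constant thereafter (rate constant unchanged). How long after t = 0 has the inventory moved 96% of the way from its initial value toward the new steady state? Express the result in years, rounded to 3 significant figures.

τ = M₀/F₀ = 14890/439.9 = 33.85 yr.
The remaining gap fraction is e^(−t/τ); 96% covered ⇒ e^(−t/τ) = 0.0400.
t = −τ ln(0.0400) = 33.85 × 3.219 = 109.0 yr.

109 yr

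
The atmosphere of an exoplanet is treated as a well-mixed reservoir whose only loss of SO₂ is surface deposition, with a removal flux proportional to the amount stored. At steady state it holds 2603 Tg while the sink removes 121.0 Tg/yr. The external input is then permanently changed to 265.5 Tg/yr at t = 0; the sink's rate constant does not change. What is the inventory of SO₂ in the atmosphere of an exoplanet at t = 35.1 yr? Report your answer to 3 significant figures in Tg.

Residence time τ = M₀/F₀ = 21.51 yr. The eventual steady state is M_∞ = M₀·(F₁/F₀) = 2603 × 265.5/121.0 = 5711.5 Tg.
The anomaly ΔM(t) = M(t) − M_∞ decays as ΔM₀·e^(−t/τ) with ΔM₀ = 2603 − 5711.5 = −3109 Tg.
At t = 35.1 yr, e^(−t/τ) = e^(−1.632) = 0.1956, so ΔM = −608.1 Tg and M = 5711.5 − 608.1 = 5103.5 Tg.

5100 Tg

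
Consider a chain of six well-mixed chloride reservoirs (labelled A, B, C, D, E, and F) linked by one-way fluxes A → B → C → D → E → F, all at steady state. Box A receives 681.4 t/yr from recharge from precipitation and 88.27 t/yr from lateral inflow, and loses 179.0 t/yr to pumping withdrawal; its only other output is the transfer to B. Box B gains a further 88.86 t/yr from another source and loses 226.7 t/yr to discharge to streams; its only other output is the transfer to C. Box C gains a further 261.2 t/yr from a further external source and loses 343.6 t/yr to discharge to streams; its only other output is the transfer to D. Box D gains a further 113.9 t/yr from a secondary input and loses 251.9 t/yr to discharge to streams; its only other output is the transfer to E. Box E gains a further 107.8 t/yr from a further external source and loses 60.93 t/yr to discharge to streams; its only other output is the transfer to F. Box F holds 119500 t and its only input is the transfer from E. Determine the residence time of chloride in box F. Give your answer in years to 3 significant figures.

428 yr

Box A: F(A→B) = (681.4 + 88.27) − 179.0 = 590.67 t/yr.
Box B: F(B→C) = (590.67 + 88.86) − 226.7 = 452.83 t/yr.
Box C: F(C→D) = (452.83 + 261.2) − 343.6 = 370.43 t/yr.
Box D: F(D→E) = (370.43 + 113.9) − 251.9 = 232.43 t/yr.
Box E: F(E→F) = (232.43 + 107.8) − 60.93 = 279.30 t/yr.
Box F throughput = its input = 279.30 t/yr; τ = 119500 / 279.30 = 427.9 yr.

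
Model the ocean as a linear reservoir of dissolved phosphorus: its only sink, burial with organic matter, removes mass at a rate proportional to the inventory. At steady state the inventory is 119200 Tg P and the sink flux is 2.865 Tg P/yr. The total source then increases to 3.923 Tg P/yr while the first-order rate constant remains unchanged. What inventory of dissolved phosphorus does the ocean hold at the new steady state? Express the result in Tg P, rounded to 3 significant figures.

163000 Tg P

Rate constant k = F/M = 2.865 / 119200 = 2.404×10^-5 yr⁻¹.
At the new steady state, source = k·M_new ⇒ M_new = 3.923 / 2.404×10^-5 = 163200 Tg P.
(Equivalently M_new = M × F_new/F_old = 119200 × 3.923/2.865.)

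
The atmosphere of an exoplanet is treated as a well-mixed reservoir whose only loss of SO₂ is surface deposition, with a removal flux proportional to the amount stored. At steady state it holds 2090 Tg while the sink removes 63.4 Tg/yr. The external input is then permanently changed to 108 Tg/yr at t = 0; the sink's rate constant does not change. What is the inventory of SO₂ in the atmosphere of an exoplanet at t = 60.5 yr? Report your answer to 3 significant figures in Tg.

Residence time τ = M₀/F₀ = 32.97 yr. The eventual steady state is M_∞ = M₀·(F₁/F₀) = 2090 × 108/63.4 = 3560.3 Tg.
The anomaly ΔM(t) = M(t) − M_∞ decays as ΔM₀·e^(−t/τ) with ΔM₀ = 2090 − 3560.3 = −1470 Tg.
At t = 60.5 yr, e^(−t/τ) = e^(−1.835) = 0.1596, so ΔM = −234.6 Tg and M = 3560.3 − 234.6 = 3325.6 Tg.

3330 Tg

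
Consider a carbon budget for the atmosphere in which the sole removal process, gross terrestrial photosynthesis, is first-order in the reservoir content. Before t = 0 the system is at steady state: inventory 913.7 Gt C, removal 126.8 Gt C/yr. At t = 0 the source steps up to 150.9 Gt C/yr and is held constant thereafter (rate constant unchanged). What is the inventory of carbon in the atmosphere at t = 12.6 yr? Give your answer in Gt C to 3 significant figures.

1060 Gt C

The sink rate constant is k = F₀/M₀ = 126.8/913.7 = 0.1388 yr⁻¹.
Solving dM/dt = F₁ − kM with M(0) = M₀ gives M(t) = F₁/k + (M₀ − F₁/k)·e^(−kt).
F₁/k = 150.9/0.1388 = 1087.4 Gt C; kt = 0.1388 × 12.6 = 1.749, e^(−kt) = 0.1740.
M(12.6) = 1087.4 + (913.7 − 1087.4) × 0.1740 = 1087.4 − 30.22 = 1057.1 Gt C.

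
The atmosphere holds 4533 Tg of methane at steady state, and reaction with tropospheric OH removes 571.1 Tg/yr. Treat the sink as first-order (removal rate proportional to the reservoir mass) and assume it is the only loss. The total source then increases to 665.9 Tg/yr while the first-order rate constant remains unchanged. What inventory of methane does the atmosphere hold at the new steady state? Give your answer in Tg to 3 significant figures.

Rate constant k = F/M = 571.1 / 4533 = 0.1260 yr⁻¹.
At the new steady state, source = k·M_new ⇒ M_new = 665.9 / 0.1260 = 5285 Tg.
(Equivalently M_new = M × F_new/F_old = 4533 × 665.9/571.1.)

5290 Tg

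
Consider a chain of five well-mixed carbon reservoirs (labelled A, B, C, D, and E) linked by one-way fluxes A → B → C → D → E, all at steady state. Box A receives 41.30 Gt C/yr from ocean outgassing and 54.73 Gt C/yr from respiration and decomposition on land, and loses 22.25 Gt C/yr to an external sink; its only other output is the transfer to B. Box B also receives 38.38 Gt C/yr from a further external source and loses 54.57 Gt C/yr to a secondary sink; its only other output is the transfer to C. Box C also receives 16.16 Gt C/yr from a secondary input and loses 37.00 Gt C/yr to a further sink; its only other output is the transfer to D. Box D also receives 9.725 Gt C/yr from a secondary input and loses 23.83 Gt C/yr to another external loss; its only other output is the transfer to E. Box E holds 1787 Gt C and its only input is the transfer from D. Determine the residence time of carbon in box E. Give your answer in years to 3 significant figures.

Box A: F(A→B) = (41.30 + 54.73) − 22.25 = 73.780 Gt C/yr.
Box B: F(B→C) = (73.780 + 38.38) − 54.57 = 57.590 Gt C/yr.
Box C: F(C→D) = (57.590 + 16.16) − 37.00 = 36.750 Gt C/yr.
Box D: F(D→E) = (36.750 + 9.725) − 23.83 = 22.645 Gt C/yr.
Box E throughput = its input = 22.645 Gt C/yr; τ = 1787 / 22.645 = 78.91 yr.

78.9 yr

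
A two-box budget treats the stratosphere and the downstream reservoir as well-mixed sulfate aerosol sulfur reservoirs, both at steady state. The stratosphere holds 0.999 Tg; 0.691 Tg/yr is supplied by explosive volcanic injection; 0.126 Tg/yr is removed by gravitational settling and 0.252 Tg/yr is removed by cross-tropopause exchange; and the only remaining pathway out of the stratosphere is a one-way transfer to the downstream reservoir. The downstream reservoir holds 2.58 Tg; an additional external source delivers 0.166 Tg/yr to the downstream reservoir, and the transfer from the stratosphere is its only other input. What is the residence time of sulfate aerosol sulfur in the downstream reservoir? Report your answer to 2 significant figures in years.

5.4 yr

Balance the stratosphere: ΣF_in = 0.69100 Tg/yr.
Transfer to the downstream reservoir = ΣF_in − (0.126 + 0.252) = 0.31300 Tg/yr.
Total input to the downstream reservoir = 0.31300 + 0.166 = 0.47900 Tg/yr; at steady state this equals its total output.
τ = M / F = 2.58 / 0.47900 = 5.386 yr.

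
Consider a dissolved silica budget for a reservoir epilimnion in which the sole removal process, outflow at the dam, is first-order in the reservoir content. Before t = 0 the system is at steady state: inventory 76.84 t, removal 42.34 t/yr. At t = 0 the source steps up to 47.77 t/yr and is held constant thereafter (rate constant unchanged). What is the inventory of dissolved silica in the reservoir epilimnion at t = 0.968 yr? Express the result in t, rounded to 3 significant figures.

80.9 t

τ = M₀/F₀ = 76.84/42.34 = 1.815 yr; rate constant k = 1/τ.
New steady state M_∞ = F₁/k = F₁·τ = 47.77 × 1.815 = 86.695 t.
M(t) = M_∞ + (M₀ − M_∞)·e^(−t/τ); t/τ = 0.968/1.815 = 0.5334, so e^(−t/τ) = 0.5866.
M(t) = 86.695 − 9.855 × 0.5866 = 80.914 t.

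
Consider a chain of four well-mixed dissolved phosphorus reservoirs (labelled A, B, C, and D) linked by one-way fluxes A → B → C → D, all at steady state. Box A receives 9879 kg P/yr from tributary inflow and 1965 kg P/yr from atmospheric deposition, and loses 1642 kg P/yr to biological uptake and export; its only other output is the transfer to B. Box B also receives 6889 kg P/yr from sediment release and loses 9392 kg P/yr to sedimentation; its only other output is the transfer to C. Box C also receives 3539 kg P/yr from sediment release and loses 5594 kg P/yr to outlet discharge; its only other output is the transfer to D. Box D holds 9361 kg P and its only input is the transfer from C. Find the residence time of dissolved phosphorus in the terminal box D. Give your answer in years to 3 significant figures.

Box A: F(A→B) = (9879 + 1965) − 1642 = 10202 kg P/yr.
Box B: F(B→C) = (10202 + 6889) − 9392 = 7699.0 kg P/yr.
Box C: F(C→D) = (7699.0 + 3539) − 5594 = 5644.0 kg P/yr.
Box D throughput = its input = 5644.0 kg P/yr; τ = 9361 / 5644.0 = 1.659 yr.

1.66 yr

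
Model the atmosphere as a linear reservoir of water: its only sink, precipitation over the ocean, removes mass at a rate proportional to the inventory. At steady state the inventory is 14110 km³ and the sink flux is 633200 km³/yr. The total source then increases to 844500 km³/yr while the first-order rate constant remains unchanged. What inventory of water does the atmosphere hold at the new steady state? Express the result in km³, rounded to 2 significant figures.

19000 km³

Rate constant k = F/M = 633200 / 14110 = 44.88 yr⁻¹.
At the new steady state, source = k·M_new ⇒ M_new = 844500 / 44.88 = 18820 km³.
(Equivalently M_new = M × F_new/F_old = 14110 × 844500/633200.)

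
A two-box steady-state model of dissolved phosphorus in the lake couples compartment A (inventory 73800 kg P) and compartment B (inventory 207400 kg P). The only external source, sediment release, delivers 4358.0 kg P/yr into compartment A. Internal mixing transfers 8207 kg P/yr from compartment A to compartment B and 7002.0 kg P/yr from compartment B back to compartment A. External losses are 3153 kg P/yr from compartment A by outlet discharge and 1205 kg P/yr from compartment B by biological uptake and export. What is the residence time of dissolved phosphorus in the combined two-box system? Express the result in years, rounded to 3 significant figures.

64.5 yr

For the system as a whole, the A↔B exchange is internal and contributes nothing to the throughput; only the external sinks remove mass.
M_total = 73800 + 207400 = 281200 kg P.
ΣF_external_out = 3153 + 1205 = 4358.0 kg P/yr.
τ = M_total / ΣF_ext = 281200 / 4358.0 = 64.53 yr.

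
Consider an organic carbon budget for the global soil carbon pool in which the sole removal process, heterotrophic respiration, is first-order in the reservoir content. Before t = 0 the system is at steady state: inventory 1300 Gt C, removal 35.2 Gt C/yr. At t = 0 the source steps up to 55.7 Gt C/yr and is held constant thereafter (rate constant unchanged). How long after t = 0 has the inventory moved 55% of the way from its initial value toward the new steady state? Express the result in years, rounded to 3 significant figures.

τ = M₀/F₀ = 1300/35.2 = 36.93 yr.
The remaining gap fraction is e^(−t/τ); 55% covered ⇒ e^(−t/τ) = 0.450.
t = −τ ln(0.450) = 36.93 × 0.7985 = 29.49 yr.

29.5 yr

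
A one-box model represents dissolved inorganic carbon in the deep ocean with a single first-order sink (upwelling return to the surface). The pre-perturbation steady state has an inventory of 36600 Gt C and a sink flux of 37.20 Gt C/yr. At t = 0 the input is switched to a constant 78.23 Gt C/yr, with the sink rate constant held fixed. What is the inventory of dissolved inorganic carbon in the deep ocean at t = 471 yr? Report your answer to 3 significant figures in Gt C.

52000 Gt C

The sink rate constant is k = F₀/M₀ = 37.20/36600 = 0.001016 yr⁻¹.
Solving dM/dt = F₁ − kM with M(0) = M₀ gives M(t) = F₁/k + (M₀ − F₁/k)·e^(−kt).
F₁/k = 78.23/0.001016 = 76968 Gt C; kt = 0.001016 × 471 = 0.4787, e^(−kt) = 0.6196.
M(471) = 76968 + (36600 − 76968) × 0.6196 = 76968 − 25010 = 51957 Gt C.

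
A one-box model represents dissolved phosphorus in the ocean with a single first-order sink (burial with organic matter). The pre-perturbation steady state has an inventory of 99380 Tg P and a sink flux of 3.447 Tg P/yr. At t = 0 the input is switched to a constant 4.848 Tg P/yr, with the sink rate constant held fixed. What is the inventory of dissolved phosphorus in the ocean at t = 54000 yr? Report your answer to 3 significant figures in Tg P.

134000 Tg P

Residence time τ = M₀/F₀ = 28830 yr. The eventual steady state is M_∞ = M₀·(F₁/F₀) = 99380 × 4.848/3.447 = 139770 Tg P.
The anomaly ΔM(t) = M(t) − M_∞ decays as ΔM₀·e^(−t/τ) with ΔM₀ = 99380 − 139770 = −40390 Tg P.
At t = 54000 yr, e^(−t/τ) = e^(−1.873) = 0.1537, so ΔM = −6207 Tg P and M = 139770 − 6207 = 133570 Tg P.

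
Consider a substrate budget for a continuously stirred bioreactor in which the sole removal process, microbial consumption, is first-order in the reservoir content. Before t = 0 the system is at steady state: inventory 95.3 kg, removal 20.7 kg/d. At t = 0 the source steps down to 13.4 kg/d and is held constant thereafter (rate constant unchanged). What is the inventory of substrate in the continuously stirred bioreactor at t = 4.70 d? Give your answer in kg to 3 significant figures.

73.8 kg

τ = M₀/F₀ = 95.3/20.7 = 4.604 d; rate constant k = 1/τ.
New steady state M_∞ = F₁/k = F₁·τ = 13.4 × 4.604 = 61.692 kg.
M(t) = M_∞ + (M₀ − M_∞)·e^(−t/τ); t/τ = 4.70/4.604 = 1.021, so e^(−t/τ) = 0.3603.
M(t) = 61.692 + 33.61 × 0.3603 = 73.800 kg.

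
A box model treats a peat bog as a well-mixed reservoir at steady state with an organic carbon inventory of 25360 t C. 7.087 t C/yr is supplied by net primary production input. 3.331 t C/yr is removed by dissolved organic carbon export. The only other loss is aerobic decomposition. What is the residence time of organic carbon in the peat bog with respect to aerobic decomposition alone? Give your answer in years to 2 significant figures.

At steady state ΣF_in = ΣF_out.
ΣF_in = 7.0870 t C/yr.
Aerobic decomposition flux = ΣF_in − (3.331) = 7.0870 − 3.331 = 3.756 t C/yr.
τ = M / F = 25360 / 3.756 = 6752 yr.

6800 yr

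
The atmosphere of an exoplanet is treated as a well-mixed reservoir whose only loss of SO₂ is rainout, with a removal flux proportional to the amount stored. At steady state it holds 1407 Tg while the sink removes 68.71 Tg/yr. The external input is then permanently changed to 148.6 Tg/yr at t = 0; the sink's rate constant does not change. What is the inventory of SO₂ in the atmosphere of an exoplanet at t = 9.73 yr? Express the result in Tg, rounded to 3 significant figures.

Residence time τ = M₀/F₀ = 20.48 yr. The eventual steady state is M_∞ = M₀·(F₁/F₀) = 1407 × 148.6/68.71 = 3042.9 Tg.
The anomaly ΔM(t) = M(t) − M_∞ decays as ΔM₀·e^(−t/τ) with ΔM₀ = 1407 − 3042.9 = −1636 Tg.
At t = 9.73 yr, e^(−t/τ) = e^(−0.4752) = 0.6218, so ΔM = −1017 Tg and M = 3042.9 − 1017 = 2025.7 Tg.

2030 Tg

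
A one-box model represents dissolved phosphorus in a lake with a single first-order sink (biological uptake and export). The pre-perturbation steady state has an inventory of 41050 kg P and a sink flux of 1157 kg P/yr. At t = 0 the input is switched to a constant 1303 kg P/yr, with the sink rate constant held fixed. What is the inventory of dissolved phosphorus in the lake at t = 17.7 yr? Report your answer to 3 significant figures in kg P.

The sink rate constant is k = F₀/M₀ = 1157/41050 = 0.02819 yr⁻¹.
Solving dM/dt = F₁ − kM with M(0) = M₀ gives M(t) = F₁/k + (M₀ − F₁/k)·e^(−kt).
F₁/k = 1303/0.02819 = 46230 kg P; kt = 0.02819 × 17.7 = 0.4989, e^(−kt) = 0.6072.
M(17.7) = 46230 + (41050 − 46230) × 0.6072 = 46230 − 3145 = 43085 kg P.

43100 kg P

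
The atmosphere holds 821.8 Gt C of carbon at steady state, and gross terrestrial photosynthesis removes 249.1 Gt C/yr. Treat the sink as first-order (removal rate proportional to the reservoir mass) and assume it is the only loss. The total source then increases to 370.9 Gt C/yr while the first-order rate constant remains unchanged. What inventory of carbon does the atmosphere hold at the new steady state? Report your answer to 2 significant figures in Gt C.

Rate constant k = F/M = 249.1 / 821.8 = 0.3031 yr⁻¹.
At the new steady state, source = k·M_new ⇒ M_new = 370.9 / 0.3031 = 1224 Gt C.
(Equivalently M_new = M × F_new/F_old = 821.8 × 370.9/249.1.)

1200 Gt C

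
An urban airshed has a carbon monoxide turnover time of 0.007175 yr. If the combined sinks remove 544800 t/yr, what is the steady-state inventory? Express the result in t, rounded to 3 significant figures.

τ = M/F ⇒ M = τ × F = 0.007175 × 544800 = 3909 t.

3910 t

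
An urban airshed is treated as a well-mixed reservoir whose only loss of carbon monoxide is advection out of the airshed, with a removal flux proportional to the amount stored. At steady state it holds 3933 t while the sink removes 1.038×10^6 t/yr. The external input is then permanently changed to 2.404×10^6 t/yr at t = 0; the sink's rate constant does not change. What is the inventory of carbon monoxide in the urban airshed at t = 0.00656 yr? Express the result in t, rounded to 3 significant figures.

The sink rate constant is k = F₀/M₀ = 1.038×10^6/3933 = 263.9 yr⁻¹.
Solving dM/dt = F₁ − kM with M(0) = M₀ gives M(t) = F₁/k + (M₀ − F₁/k)·e^(−kt).
F₁/k = 2.404×10^6/263.9 = 9108.8 t; kt = 263.9 × 0.00656 = 1.731, e^(−kt) = 0.1771.
M(0.00656) = 9108.8 + (3933 − 9108.8) × 0.1771 = 9108.8 − 916.4 = 8192.4 t.

8190 t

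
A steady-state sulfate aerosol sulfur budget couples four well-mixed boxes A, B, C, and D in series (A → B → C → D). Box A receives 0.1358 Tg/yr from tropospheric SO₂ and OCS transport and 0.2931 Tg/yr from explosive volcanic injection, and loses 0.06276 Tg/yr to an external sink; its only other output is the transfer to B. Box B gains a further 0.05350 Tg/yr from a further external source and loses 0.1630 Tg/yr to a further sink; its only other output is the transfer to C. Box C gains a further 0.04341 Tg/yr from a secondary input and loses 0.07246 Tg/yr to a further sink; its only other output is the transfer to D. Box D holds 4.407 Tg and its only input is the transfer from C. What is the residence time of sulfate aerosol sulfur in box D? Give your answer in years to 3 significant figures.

Box A: F(A→B) = (0.1358 + 0.2931) − 0.06276 = 0.36614 Tg/yr.
Box B: F(B→C) = (0.36614 + 0.05350) − 0.1630 = 0.25664 Tg/yr.
Box C: F(C→D) = (0.25664 + 0.04341) − 0.07246 = 0.22759 Tg/yr.
Box D throughput = its input = 0.22759 Tg/yr; τ = 4.407 / 0.22759 = 19.36 yr.

19.4 yr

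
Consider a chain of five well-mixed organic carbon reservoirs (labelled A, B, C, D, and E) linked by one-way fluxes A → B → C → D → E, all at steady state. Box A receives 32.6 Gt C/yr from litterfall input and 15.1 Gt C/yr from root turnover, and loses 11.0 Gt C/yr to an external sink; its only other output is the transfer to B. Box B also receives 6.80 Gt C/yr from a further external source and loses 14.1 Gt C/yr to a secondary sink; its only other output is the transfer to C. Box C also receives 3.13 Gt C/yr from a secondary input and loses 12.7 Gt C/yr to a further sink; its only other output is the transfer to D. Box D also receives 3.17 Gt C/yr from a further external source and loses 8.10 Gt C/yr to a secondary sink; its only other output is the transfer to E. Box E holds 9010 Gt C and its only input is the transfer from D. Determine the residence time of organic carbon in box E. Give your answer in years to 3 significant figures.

Box A: F(A→B) = (32.6 + 15.1) − 11.0 = 36.700 Gt C/yr.
Box B: F(B→C) = (36.700 + 6.80) − 14.1 = 29.400 Gt C/yr.
Box C: F(C→D) = (29.400 + 3.13) − 12.7 = 19.830 Gt C/yr.
Box D: F(D→E) = (19.830 + 3.17) − 8.10 = 14.900 Gt C/yr.
Box E throughput = its input = 14.900 Gt C/yr; τ = 9010 / 14.900 = 604.7 yr.

605 yr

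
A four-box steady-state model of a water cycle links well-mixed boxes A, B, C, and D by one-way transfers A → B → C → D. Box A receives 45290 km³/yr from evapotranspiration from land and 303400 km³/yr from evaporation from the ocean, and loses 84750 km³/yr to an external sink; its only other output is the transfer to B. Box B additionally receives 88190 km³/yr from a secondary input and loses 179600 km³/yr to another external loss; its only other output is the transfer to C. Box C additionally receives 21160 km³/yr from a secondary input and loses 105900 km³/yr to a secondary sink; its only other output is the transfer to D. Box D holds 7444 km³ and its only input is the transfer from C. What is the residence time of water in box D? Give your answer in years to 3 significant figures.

Box A: F(A→B) = (45290 + 303400) − 84750 = 263940 km³/yr.
Box B: F(B→C) = (263940 + 88190) − 179600 = 172530 km³/yr.
Box C: F(C→D) = (172530 + 21160) − 105900 = 87790 km³/yr.
Box D throughput = its input = 87790 km³/yr; τ = 7444 / 87790 = 0.08479 yr.

0.0848 yr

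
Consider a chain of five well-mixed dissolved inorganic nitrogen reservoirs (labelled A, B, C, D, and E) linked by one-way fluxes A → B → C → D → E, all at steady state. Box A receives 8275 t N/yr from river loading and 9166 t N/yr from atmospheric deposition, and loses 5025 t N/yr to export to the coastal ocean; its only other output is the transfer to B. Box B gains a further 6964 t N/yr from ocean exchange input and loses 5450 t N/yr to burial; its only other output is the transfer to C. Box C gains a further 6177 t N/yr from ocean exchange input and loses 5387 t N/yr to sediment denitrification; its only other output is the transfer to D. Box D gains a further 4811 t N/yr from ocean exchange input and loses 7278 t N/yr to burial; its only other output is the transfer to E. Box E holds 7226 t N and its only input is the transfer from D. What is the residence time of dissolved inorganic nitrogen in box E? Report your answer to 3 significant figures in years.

Box A: F(A→B) = (8275 + 9166) − 5025 = 12416 t N/yr.
Box B: F(B→C) = (12416 + 6964) − 5450 = 13930 t N/yr.
Box C: F(C→D) = (13930 + 6177) − 5387 = 14720 t N/yr.
Box D: F(D→E) = (14720 + 4811) − 7278 = 12253 t N/yr.
Box E throughput = its input = 12253 t N/yr; τ = 7226 / 12253 = 0.5897 yr.

0.590 yr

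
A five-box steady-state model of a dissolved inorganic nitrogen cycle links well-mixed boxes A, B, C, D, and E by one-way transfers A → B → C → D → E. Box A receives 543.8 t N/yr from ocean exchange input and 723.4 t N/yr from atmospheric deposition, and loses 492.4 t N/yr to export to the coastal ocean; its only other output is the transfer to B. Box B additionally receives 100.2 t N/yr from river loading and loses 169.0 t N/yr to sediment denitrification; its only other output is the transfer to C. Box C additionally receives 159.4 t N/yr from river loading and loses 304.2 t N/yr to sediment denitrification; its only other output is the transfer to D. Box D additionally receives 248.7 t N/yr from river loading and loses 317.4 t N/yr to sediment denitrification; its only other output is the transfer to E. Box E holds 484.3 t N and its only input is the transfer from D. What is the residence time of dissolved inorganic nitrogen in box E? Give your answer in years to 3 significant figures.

0.983 yr

Box A: F(A→B) = (543.8 + 723.4) − 492.4 = 774.80 t N/yr.
Box B: F(B→C) = (774.80 + 100.2) − 169.0 = 706.00 t N/yr.
Box C: F(C→D) = (706.00 + 159.4) − 304.2 = 561.20 t N/yr.
Box D: F(D→E) = (561.20 + 248.7) − 317.4 = 492.50 t N/yr.
Box E throughput = its input = 492.50 t N/yr; τ = 484.3 / 492.50 = 0.9834 yr.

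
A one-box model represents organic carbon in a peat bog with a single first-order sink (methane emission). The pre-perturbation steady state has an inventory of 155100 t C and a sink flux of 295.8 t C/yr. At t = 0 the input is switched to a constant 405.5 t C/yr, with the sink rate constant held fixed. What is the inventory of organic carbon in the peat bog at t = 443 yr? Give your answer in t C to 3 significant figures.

τ = M₀/F₀ = 155100/295.8 = 524.3 yr; rate constant k = 1/τ.
New steady state M_∞ = F₁/k = F₁·τ = 405.5 × 524.3 = 212620 t C.
M(t) = M_∞ + (M₀ − M_∞)·e^(−t/τ); t/τ = 443/524.3 = 0.8449, so e^(−t/τ) = 0.4296.
M(t) = 212620 − 57520 × 0.4296 = 187910 t C.

188000 t C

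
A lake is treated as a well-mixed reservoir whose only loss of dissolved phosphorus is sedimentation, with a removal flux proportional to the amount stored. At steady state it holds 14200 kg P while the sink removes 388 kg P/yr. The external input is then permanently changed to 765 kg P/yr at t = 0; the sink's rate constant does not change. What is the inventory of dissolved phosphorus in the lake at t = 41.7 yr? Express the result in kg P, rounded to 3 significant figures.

23600 kg P

The sink rate constant is k = F₀/M₀ = 388/14200 = 0.02732 yr⁻¹.
Solving dM/dt = F₁ − kM with M(0) = M₀ gives M(t) = F₁/k + (M₀ − F₁/k)·e^(−kt).
F₁/k = 765/0.02732 = 27997 kg P; kt = 0.02732 × 41.7 = 1.139, e^(−kt) = 0.3200.
M(41.7) = 27997 + (14200 − 27997) × 0.3200 = 27997 − 4415 = 23582 kg P.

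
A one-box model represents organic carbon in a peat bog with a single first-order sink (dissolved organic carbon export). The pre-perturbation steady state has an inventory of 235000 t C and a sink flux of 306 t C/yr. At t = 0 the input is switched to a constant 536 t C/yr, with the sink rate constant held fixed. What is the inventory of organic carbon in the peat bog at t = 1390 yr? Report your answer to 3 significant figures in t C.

383000 t C

Residence time τ = M₀/F₀ = 768.0 yr. The eventual steady state is M_∞ = M₀·(F₁/F₀) = 235000 × 536/306 = 411630 t C.
The anomaly ΔM(t) = M(t) − M_∞ decays as ΔM₀·e^(−t/τ) with ΔM₀ = 235000 − 411630 = −176600 t C.
At t = 1390 yr, e^(−t/τ) = e^(−1.810) = 0.1637, so ΔM = −28910 t C and M = 411630 − 28910 = 382730 t C.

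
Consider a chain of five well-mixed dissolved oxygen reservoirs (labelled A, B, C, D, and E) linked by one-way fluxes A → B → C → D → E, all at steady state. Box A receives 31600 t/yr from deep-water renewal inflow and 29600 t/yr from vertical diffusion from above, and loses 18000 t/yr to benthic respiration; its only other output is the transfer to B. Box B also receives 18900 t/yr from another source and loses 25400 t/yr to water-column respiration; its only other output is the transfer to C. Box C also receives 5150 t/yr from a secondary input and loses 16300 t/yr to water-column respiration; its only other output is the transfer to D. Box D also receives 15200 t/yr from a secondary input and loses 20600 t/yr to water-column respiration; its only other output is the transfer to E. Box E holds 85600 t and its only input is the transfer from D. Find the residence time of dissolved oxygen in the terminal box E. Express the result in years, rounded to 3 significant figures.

4.25 yr

Box A: F(A→B) = (31600 + 29600) − 18000 = 43200 t/yr.
Box B: F(B→C) = (43200 + 18900) − 25400 = 36700 t/yr.
Box C: F(C→D) = (36700 + 5150) − 16300 = 25550 t/yr.
Box D: F(D→E) = (25550 + 15200) − 20600 = 20150 t/yr.
Box E throughput = its input = 20150 t/yr; τ = 85600 / 20150 = 4.248 yr.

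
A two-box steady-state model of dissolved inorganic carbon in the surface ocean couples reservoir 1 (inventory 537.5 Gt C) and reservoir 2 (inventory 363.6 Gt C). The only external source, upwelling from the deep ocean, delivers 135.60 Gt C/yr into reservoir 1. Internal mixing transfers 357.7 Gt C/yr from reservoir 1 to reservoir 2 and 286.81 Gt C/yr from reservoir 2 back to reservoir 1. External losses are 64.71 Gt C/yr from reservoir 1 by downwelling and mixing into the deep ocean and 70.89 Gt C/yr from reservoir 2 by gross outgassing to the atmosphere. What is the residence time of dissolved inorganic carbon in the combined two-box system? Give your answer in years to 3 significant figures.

Treat the two boxes together as one reservoir: the mixing fluxes between them are internal recycling, so τ = ΣM / Σ(external losses).
M_total = 537.5 + 363.6 = 901.10 Gt C.
ΣF_external_out = 64.71 + 70.89 = 135.60 Gt C/yr.
τ = M_total / ΣF_ext = 901.10 / 135.60 = 6.645 yr.

6.65 yr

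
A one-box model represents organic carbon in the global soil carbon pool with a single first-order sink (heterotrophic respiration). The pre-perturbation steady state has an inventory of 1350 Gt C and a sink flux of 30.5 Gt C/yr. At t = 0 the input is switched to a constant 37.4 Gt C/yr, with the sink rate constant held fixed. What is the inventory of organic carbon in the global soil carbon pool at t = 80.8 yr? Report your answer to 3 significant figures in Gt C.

Residence time τ = M₀/F₀ = 44.26 yr. The eventual steady state is M_∞ = M₀·(F₁/F₀) = 1350 × 37.4/30.5 = 1655.4 Gt C.
The anomaly ΔM(t) = M(t) − M_∞ decays as ΔM₀·e^(−t/τ) with ΔM₀ = 1350 − 1655.4 = −305.4 Gt C.
At t = 80.8 yr, e^(−t/τ) = e^(−1.825) = 0.1611, so ΔM = −49.21 Gt C and M = 1655.4 − 49.21 = 1606.2 Gt C.

1610 Gt C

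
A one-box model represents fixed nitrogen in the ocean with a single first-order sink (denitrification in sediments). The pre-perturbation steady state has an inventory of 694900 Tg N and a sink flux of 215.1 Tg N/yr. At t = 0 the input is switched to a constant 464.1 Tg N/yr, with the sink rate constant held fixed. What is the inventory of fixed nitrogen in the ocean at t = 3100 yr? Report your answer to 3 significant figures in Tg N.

The sink rate constant is k = F₀/M₀ = 215.1/694900 = 0.0003095 yr⁻¹.
Solving dM/dt = F₁ − kM with M(0) = M₀ gives M(t) = F₁/k + (M₀ − F₁/k)·e^(−kt).
F₁/k = 464.1/0.0003095 = 1.4993×10^6 Tg N; kt = 0.0003095 × 3100 = 0.9596, e^(−kt) = 0.3831.
M(3100) = 1.4993×10^6 + (694900 − 1.4993×10^6) × 0.3831 = 1.4993×10^6 − 308100 = 1.1912×10^6 Tg N.

1.19×10^6 Tg N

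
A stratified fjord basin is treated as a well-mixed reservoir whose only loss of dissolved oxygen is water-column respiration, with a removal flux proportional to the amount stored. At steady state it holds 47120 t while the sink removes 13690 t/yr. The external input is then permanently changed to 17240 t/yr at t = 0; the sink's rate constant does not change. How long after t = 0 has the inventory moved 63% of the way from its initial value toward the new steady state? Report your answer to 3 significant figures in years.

3.42 yr

τ = M₀/F₀ = 47120/13690 = 3.442 yr.
The remaining gap fraction is e^(−t/τ); 63% covered ⇒ e^(−t/τ) = 0.370.
t = −τ ln(0.370) = 3.442 × 0.9943 = 3.422 yr.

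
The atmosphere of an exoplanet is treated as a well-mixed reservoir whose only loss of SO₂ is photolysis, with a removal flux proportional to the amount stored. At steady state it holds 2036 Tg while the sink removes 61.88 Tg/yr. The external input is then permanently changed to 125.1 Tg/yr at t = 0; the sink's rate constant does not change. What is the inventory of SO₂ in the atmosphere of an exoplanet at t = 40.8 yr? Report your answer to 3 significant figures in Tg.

3510 Tg

τ = M₀/F₀ = 2036/61.88 = 32.90 yr; rate constant k = 1/τ.
New steady state M_∞ = F₁/k = F₁·τ = 125.1 × 32.90 = 4116.1 Tg.
M(t) = M_∞ + (M₀ − M_∞)·e^(−t/τ); t/τ = 40.8/32.90 = 1.240, so e^(−t/τ) = 0.2894.
M(t) = 4116.1 − 2080 × 0.2894 = 3514.2 Tg.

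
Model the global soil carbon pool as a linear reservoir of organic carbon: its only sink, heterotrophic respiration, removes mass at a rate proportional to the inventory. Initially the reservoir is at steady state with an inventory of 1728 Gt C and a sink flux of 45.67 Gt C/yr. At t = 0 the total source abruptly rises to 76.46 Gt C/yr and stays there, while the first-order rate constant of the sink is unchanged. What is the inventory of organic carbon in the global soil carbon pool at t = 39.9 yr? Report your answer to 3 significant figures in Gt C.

2490 Gt C

Residence time τ = M₀/F₀ = 37.84 yr. The eventual steady state is M_∞ = M₀·(F₁/F₀) = 1728 × 76.46/45.67 = 2893.0 Gt C.
The anomaly ΔM(t) = M(t) − M_∞ decays as ΔM₀·e^(−t/τ) with ΔM₀ = 1728 − 2893.0 = −1165 Gt C.
At t = 39.9 yr, e^(−t/τ) = e^(−1.055) = 0.3484, so ΔM = −405.8 Gt C and M = 2893.0 − 405.8 = 2487.2 Gt C.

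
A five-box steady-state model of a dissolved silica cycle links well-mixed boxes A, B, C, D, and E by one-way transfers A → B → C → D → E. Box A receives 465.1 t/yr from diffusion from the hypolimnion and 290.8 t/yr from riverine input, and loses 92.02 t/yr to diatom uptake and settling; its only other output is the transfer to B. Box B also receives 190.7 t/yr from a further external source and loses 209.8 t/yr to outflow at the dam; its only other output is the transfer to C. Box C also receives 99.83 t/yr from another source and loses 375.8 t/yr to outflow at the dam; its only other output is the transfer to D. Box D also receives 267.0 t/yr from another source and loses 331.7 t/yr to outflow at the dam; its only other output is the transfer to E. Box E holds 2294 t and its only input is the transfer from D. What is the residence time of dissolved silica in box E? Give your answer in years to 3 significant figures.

7.54 yr

Box A: F(A→B) = (465.1 + 290.8) − 92.02 = 663.88 t/yr.
Box B: F(B→C) = (663.88 + 190.7) − 209.8 = 644.78 t/yr.
Box C: F(C→D) = (644.78 + 99.83) − 375.8 = 368.81 t/yr.
Box D: F(D→E) = (368.81 + 267.0) − 331.7 = 304.11 t/yr.
Box E throughput = its input = 304.11 t/yr; τ = 2294 / 304.11 = 7.543 yr.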